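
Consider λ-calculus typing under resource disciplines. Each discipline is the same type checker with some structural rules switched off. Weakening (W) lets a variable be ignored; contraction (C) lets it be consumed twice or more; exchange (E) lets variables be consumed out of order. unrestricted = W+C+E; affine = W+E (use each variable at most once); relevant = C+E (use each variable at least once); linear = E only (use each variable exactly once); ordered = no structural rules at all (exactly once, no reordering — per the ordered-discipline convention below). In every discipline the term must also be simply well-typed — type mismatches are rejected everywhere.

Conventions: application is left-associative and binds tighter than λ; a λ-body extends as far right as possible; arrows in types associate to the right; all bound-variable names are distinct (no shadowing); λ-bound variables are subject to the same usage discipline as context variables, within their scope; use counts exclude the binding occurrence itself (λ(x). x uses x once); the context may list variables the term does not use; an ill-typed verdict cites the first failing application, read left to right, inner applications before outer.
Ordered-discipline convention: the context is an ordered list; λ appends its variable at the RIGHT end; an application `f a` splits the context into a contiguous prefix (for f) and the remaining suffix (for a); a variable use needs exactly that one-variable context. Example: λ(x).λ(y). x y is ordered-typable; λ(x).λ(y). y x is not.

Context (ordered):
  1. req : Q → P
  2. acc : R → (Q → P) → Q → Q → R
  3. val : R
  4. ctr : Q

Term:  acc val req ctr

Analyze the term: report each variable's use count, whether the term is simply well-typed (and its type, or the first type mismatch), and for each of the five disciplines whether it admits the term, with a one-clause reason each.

usage: req ×1; acc ×1; val ×1; ctr ×1
uses in reading order: acc, val, req, ctr
typing: ✓ — Q → R
ordered: ✗, no contiguous prefix/suffix split fits acc, val, req, ctr
linear: ✓, exactly-once usage across req, acc, val, ctr
affine: ✓, none of req, acc, val, ctr used more than once
relevant: ✓, every one of req, acc, val, ctr appears
unrestricted: ✓, type-checks (Q → R) and nothing is barred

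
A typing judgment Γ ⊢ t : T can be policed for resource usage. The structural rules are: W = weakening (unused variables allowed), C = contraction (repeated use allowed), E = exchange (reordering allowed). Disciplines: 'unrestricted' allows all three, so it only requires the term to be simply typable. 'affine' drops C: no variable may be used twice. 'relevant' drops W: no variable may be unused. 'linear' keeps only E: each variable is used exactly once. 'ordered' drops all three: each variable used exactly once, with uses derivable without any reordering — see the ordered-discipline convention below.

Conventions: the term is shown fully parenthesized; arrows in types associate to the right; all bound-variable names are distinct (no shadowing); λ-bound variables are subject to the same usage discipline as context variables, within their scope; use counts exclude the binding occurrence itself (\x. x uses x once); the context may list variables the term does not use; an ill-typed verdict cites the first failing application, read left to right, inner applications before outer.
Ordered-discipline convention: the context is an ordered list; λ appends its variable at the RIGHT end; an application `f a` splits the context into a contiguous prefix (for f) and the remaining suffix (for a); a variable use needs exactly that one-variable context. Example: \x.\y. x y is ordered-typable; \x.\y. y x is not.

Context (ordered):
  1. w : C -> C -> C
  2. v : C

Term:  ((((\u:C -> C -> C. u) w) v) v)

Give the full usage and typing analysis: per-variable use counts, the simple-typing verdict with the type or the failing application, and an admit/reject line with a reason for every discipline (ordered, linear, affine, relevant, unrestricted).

usage: w: 1; v: 2; u (λ-bound): 1
left-to-right use order: u, w, v, v
typing: well-typed — term : C
ordered: ✗, needs contraction — v ×2
linear: ✗, needs contraction — v ×2
affine: ✗, needs contraction — v ×2
relevant: ✓, every one of w, v, u appears
unrestricted: ✓, simply typable at C; W, C, E all held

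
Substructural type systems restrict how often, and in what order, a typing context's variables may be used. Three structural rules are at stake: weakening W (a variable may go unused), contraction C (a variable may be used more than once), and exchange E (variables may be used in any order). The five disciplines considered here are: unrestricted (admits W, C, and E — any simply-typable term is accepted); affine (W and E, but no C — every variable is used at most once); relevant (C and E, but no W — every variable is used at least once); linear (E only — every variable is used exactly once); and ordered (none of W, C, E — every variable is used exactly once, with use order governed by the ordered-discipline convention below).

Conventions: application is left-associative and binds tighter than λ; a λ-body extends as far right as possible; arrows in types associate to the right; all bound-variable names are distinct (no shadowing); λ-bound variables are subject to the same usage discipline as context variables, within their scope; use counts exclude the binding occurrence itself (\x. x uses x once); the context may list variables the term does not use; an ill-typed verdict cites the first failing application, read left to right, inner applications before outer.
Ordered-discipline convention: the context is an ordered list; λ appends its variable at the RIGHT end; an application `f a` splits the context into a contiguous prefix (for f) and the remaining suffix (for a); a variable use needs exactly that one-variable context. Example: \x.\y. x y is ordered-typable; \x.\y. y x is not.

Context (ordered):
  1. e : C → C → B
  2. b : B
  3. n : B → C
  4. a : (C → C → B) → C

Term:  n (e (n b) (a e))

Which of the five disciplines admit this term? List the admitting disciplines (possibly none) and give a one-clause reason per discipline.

admitted in: relevant, unrestricted
usage: e ×2, b ×1, n ×2, a ×1
uses in reading order: n, e, n, b, a, e
typing: the term checks, with type C
ordered ✗ (uses contraction: e ×2, n ×2)
linear ✗ (uses contraction: e ×2, n ×2)
affine ✗ (uses contraction: e ×2, n ×2)
relevant ✓ (e, b, n, a: all used, weakening unneeded)
unrestricted ✓ (type-checks (C) and nothing is barred)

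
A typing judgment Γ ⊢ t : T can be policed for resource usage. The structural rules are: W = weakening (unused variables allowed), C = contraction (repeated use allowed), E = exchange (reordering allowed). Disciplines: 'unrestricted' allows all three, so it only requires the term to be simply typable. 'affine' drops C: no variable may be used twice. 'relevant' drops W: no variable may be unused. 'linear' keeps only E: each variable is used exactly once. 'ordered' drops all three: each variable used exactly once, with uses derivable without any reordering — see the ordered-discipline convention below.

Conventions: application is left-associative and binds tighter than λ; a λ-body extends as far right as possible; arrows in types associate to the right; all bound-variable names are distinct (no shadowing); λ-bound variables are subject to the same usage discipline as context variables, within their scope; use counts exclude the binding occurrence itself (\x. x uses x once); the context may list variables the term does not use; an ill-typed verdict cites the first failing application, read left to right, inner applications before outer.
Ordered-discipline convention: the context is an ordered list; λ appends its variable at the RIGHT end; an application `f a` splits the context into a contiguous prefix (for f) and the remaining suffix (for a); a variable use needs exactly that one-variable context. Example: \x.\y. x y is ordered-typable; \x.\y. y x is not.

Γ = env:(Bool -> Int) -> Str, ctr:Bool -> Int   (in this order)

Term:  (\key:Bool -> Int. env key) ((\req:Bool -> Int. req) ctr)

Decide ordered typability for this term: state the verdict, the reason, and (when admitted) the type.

yes — env, ctr, key, req once each; derivable with no W/C/E; term : Str
use counts: env ×1; ctr ×1; key (λ-bound) ×1; req (λ-bound) ×1
uses in reading order: env, key, req, ctr
typing: well-typed at Str
all disciplines: ordered ✓ | linear ✓ | affine ✓ | relevant ✓ | unrestricted ✓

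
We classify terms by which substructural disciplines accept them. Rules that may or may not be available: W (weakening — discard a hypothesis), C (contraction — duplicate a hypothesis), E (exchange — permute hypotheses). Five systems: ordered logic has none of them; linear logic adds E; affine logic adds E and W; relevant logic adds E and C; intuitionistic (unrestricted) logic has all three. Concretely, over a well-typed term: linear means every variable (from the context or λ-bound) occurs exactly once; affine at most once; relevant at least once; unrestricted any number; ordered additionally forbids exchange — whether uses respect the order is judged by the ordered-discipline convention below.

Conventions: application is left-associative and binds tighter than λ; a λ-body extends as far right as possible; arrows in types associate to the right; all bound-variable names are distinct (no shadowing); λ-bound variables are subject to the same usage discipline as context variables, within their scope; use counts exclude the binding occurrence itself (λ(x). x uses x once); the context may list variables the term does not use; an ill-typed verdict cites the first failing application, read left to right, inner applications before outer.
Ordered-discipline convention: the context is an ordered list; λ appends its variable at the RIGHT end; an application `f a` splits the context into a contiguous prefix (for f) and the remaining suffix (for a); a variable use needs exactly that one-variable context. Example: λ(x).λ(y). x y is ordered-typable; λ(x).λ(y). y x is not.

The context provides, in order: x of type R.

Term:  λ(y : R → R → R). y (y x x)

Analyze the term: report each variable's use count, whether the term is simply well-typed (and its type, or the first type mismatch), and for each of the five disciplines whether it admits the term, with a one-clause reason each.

usage: x=2, y [bound]=2
order of uses: y, y, x, x
typing: well-typed at (R → R → R) → R → R
ordered: ✗ — uses contraction: x ×2, y ×2
linear: ✗ — uses contraction: x ×2, y ×2
affine: ✗ — uses contraction: x ×2, y ×2
relevant: ✓ — none of x, y goes unused
unrestricted: ✓ — simply typable at (R → R → R) → R → R; W, C, E all held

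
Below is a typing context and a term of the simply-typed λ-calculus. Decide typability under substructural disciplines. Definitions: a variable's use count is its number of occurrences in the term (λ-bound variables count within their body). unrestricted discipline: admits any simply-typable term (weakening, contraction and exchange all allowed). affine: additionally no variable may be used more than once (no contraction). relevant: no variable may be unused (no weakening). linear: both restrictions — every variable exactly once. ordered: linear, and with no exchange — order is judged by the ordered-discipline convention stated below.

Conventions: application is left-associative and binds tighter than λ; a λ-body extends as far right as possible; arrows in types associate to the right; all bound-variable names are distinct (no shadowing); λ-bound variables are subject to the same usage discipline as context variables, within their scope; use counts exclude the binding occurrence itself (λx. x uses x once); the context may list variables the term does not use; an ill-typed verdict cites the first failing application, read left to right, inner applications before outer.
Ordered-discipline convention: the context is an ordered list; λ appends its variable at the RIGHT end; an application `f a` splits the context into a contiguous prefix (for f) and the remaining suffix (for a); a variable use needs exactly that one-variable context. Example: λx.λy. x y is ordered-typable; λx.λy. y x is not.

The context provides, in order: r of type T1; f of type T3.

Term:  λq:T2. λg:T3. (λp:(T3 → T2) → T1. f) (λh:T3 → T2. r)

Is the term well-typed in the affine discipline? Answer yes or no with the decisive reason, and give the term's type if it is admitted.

yes — r, f, q, g, p, h: no repeats, contraction unneeded; term : T2 → T3 → T3
counts: r ×1; f ×1; q (bound) ×0; g (bound) ×0; p (bound) ×0; h (bound) ×0
left-to-right use order: f, r
typing: well-typed — term : T2 → T3 → T3
all disciplines: ordered ✗ · linear ✗ · affine ✓ · relevant ✗ · unrestricted ✓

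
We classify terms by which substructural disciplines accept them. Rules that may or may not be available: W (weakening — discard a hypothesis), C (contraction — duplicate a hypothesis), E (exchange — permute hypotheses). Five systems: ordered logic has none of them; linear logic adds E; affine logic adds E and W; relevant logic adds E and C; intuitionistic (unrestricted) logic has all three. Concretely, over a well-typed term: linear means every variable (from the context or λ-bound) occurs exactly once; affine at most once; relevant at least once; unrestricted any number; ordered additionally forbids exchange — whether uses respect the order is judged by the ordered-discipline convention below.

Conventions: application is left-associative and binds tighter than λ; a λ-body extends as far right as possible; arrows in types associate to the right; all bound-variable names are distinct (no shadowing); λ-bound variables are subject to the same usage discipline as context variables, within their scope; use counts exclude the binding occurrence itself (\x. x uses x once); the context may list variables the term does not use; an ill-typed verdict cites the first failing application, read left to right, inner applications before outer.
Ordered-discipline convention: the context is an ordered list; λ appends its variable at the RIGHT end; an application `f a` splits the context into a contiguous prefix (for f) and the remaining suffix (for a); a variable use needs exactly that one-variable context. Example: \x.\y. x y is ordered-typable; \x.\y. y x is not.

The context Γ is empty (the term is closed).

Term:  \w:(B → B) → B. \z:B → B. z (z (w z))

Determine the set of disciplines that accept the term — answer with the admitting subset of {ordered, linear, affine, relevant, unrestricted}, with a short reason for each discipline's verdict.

accepted by: relevant, unrestricted
use counts: w (λ-bound) ×1, z (λ-bound) ×3
order of uses: z, z, w, z
typing: well-typed — term : ((B → B) → B) → (B → B) → B
ordered: ✗, repeated use of z ×3
linear: ✗, repeated use of z ×3
affine: ✗, repeated use of z ×3
relevant: ✓, every one of w, z appears
unrestricted: ✓, well-typed at ((B → B) → B) → (B → B) → B; no restrictions here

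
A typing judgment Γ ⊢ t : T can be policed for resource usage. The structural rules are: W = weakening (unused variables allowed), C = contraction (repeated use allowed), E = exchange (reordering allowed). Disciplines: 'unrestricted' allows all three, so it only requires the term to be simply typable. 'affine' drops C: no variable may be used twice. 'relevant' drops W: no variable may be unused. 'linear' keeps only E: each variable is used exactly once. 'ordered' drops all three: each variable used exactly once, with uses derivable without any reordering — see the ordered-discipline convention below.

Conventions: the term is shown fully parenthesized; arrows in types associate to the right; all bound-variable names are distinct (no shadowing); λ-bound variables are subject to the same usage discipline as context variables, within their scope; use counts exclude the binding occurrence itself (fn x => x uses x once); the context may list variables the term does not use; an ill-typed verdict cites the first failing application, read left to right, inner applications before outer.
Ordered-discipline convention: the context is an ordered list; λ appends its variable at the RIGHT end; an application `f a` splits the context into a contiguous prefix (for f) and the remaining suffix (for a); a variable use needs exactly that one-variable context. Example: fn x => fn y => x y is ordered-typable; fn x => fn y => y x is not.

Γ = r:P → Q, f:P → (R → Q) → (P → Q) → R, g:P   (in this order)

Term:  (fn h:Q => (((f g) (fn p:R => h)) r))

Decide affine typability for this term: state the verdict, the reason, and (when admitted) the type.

yes — no duplicate uses among r, f, g, h, p; term : Q → R
use counts: r=1; f=1; g=1; h [bound]=1; p [bound]=0
left-to-right use order: f, g, h, r
typing: well-typed at Q → R
per-discipline verdicts: ordered ✗, linear ✗, affine ✓, relevant ✗, unrestricted ✓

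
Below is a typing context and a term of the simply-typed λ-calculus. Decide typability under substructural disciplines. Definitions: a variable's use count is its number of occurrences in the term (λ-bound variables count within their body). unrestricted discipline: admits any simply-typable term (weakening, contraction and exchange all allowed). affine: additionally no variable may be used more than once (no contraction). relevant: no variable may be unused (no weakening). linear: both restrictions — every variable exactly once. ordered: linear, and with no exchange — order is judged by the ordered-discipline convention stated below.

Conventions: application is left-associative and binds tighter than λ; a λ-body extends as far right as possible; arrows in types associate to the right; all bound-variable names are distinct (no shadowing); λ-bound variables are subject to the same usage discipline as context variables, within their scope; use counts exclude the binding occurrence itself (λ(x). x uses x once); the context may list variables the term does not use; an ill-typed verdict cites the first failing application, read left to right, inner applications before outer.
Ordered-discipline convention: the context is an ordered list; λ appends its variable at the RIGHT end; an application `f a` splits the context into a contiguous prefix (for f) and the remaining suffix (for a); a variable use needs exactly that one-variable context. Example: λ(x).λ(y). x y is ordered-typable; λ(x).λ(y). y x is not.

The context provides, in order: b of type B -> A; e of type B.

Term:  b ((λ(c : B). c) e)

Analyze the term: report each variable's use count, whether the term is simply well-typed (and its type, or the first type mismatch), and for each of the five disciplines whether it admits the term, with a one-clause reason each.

variable uses: b ×1; e ×1; c (bound) ×1
use order (left to right): b, c, e
typing: the term checks, with type A
ordered: ✓ — single-use (b, e, c), ordered derivation ok
linear: ✓ — exactly-once usage across b, e, c
affine: ✓ — none of b, e, c used more than once
relevant: ✓ — b, e, c: all used, weakening unneeded
unrestricted: ✓ — type-checks (A) and nothing is barred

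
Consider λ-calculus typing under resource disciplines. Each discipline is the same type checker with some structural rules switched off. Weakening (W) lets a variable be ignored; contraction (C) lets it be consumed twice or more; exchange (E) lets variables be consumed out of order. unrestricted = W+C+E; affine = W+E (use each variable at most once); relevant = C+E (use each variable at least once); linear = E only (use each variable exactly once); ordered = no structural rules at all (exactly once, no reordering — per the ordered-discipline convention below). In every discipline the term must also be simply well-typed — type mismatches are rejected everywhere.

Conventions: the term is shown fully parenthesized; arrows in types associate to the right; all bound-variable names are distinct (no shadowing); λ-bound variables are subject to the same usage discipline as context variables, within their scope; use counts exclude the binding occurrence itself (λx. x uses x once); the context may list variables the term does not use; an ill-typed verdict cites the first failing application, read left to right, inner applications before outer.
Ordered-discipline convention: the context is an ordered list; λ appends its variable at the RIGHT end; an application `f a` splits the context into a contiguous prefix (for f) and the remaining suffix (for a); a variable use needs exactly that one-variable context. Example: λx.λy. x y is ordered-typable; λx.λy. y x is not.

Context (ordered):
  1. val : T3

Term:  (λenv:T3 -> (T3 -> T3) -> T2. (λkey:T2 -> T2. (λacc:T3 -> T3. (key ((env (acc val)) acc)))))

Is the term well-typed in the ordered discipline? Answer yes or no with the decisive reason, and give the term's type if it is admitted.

no — uses contraction: acc ×2
usage: val ×1; env (bound) ×1; key (bound) ×1; acc (bound) ×2
left-to-right use order: key, env, acc, val, acc
typing: well-typed — term : (T3 -> (T3 -> T3) -> T2) -> (T2 -> T2) -> (T3 -> T3) -> T2
per-discipline verdicts: ordered ✗; linear ✗; affine ✗; relevant ✓; unrestricted ✓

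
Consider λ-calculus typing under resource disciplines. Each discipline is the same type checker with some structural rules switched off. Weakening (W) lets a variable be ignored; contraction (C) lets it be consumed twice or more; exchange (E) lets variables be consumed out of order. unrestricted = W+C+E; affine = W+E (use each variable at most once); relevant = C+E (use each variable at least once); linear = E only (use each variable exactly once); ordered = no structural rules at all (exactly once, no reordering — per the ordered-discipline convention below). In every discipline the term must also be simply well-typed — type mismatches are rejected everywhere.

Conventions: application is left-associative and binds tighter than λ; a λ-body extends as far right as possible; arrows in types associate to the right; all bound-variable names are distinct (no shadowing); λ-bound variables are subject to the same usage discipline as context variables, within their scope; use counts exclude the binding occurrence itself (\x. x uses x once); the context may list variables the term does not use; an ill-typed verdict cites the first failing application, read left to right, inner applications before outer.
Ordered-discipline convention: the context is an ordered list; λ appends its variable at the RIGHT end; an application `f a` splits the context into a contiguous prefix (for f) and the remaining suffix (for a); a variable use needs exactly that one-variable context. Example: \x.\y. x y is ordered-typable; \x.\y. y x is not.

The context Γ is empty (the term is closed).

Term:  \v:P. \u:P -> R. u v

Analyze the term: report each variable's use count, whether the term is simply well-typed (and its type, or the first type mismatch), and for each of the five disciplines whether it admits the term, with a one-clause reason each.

use counts: v (bound): 1; u (bound): 1
uses in reading order: u, v
typing: well-typed — term : P -> (P -> R) -> R
ordered: ✗ — use order u, v needs exchange
linear: ✓ — each of v, u used exactly once
affine: ✓ — v, u: no repeats, contraction unneeded
relevant: ✓ — none of v, u goes unused
unrestricted: ✓ — simply typable at P -> (P -> R) -> R; W, C, E all held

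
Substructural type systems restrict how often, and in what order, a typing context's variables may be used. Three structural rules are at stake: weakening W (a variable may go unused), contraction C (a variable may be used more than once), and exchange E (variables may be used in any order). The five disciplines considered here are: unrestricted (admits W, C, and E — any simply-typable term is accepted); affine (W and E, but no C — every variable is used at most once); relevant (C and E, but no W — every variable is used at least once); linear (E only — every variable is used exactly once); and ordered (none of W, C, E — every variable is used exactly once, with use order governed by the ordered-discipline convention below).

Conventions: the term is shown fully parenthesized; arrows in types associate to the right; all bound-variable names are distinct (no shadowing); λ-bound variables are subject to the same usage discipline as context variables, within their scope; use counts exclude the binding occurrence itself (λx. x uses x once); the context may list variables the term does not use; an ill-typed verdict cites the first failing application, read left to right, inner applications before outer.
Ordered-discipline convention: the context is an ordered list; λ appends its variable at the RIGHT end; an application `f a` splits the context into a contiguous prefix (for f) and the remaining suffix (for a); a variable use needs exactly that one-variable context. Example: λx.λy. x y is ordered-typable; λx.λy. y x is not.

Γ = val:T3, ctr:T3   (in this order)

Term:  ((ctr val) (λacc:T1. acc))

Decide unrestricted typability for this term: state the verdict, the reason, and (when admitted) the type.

no — not simply typable
usage: val: 1×, ctr: 1×, acc [bound]: 1×
use order (left to right): ctr, val, acc
typing: ill-typed: applying a non-function (T3)
per-discipline verdicts: ordered ✗ · linear ✗ · affine ✗ · relevant ✗ · unrestricted ✗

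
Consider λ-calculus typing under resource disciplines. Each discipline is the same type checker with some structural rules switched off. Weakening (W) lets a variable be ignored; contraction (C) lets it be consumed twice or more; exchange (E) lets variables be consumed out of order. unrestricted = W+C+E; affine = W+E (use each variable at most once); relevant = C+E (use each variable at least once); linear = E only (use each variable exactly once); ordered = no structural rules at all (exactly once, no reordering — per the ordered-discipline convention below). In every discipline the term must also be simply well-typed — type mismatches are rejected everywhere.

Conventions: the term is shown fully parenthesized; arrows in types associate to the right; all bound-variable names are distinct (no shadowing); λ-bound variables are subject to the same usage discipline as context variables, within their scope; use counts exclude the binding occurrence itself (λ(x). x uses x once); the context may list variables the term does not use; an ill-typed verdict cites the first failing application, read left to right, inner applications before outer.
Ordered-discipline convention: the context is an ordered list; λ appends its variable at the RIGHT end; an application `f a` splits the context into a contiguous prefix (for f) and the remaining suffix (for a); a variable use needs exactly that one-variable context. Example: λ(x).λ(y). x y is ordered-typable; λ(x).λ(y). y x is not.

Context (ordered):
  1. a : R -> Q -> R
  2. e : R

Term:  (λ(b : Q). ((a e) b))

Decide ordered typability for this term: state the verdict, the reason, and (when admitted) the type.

yes — a, e, b once each; derivable with no W/C/E; term : Q -> R
usage: a: 1×; e: 1×; b [bound]: 1×
order of uses: a, e, b
typing: the term checks, with type Q -> R
per-discipline verdicts: ordered ✓ · linear ✓ · affine ✓ · relevant ✓ · unrestricted ✓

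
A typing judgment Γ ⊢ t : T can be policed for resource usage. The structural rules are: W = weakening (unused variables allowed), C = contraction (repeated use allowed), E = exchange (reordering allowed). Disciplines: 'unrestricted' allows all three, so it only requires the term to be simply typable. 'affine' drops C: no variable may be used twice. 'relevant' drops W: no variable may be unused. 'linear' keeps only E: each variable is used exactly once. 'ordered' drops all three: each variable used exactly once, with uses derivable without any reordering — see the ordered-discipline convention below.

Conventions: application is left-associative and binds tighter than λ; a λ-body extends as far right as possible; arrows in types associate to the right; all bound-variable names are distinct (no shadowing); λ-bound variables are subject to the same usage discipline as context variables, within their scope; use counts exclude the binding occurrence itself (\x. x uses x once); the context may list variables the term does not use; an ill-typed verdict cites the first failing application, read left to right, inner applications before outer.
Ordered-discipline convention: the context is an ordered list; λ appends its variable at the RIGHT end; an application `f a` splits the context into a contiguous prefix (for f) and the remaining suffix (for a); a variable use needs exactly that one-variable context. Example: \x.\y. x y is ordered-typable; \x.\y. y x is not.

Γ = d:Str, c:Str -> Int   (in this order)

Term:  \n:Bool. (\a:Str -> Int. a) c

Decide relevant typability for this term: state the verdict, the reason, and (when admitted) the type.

no — needs weakening: d, n unused
use counts: d=0; c=1; n [bound]=0; a [bound]=1
uses in reading order: a, c
typing: well-typed at Bool -> Str -> Int
per-discipline verdicts: ordered ✗ | linear ✗ | affine ✓ | relevant ✗ | unrestricted ✓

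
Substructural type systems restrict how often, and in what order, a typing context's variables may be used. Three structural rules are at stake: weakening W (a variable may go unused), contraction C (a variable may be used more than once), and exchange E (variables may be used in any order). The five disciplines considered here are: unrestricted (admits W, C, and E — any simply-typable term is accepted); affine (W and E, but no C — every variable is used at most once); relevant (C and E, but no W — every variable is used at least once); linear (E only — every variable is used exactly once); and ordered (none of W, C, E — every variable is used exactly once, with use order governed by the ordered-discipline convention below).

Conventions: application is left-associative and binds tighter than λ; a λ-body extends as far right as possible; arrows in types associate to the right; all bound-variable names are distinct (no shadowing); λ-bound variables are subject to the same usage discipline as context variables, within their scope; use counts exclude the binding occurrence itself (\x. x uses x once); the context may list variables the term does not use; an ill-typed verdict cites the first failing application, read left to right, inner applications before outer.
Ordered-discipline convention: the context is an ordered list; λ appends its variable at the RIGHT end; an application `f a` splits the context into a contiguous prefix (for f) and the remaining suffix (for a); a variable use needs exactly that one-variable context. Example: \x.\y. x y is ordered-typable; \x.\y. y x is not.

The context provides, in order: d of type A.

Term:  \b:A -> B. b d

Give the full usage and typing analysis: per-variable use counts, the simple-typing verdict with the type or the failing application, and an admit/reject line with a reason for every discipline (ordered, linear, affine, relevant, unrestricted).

variable uses: d=1, b (λ-bound)=1
use order (left to right): b, d
typing: the term checks, with type (A -> B) -> B
ordered ✗ (needs exchange: uses follow b, d)
linear ✓ (exactly-once usage across d, b)
affine ✓ (d, b: no repeats, contraction unneeded)
relevant ✓ (at least one use each (d, b))
unrestricted ✓ (simply typable at (A -> B) -> B; W, C, E all held)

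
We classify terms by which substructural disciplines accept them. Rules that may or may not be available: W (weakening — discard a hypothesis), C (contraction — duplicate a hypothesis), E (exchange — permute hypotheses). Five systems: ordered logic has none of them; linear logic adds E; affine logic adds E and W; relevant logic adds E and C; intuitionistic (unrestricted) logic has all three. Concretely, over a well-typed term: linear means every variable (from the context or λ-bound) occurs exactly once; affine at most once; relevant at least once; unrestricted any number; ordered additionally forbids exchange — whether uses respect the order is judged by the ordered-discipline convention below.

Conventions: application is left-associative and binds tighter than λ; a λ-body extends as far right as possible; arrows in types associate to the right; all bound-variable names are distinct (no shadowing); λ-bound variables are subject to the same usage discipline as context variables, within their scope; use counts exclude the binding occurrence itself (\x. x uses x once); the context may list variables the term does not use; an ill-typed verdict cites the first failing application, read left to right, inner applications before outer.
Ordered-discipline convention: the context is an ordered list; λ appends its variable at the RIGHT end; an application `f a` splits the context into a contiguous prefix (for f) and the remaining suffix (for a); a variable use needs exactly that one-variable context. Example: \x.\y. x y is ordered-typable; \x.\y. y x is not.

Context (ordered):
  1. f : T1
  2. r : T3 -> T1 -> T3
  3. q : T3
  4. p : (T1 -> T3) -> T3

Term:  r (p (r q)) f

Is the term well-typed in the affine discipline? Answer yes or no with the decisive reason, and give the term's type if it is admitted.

no — needs contraction — r ×2
variable uses: f=1; r=2; q=1; p=1
left-to-right use order: r, p, r, q, f
typing: the term checks, with type T3
summary: ordered ✗; linear ✗; affine ✗; relevant ✓; unrestricted ✓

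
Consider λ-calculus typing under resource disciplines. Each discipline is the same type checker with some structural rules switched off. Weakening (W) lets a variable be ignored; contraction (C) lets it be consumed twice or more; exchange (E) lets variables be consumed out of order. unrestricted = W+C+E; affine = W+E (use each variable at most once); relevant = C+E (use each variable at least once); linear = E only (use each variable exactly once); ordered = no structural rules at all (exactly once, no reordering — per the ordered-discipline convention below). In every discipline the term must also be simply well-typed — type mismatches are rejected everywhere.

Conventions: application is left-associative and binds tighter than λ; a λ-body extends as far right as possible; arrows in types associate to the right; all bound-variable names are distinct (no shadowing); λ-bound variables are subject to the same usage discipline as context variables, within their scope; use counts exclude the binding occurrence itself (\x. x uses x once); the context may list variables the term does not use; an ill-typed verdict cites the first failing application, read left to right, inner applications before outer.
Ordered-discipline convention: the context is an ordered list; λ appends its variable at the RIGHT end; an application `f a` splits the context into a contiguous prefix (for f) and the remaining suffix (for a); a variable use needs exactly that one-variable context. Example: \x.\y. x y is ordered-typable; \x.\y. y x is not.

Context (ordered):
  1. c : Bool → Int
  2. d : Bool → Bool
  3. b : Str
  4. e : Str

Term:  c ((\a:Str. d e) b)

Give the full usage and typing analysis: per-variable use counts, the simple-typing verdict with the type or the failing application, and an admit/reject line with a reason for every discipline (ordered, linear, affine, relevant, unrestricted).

variable uses: c=1; d=1; b=1; e=1; a [bound]=0
left-to-right use order: c, d, e, b
typing: ill-typed: an argument Str mismatches the expected Bool
ordered: ✗ — fails simple typing
linear: ✗ — a type mismatch blocks all five
affine: ✗ — the type mismatch rejects it
relevant: ✗ — not simply typable
unrestricted: ✗ — fails simple typing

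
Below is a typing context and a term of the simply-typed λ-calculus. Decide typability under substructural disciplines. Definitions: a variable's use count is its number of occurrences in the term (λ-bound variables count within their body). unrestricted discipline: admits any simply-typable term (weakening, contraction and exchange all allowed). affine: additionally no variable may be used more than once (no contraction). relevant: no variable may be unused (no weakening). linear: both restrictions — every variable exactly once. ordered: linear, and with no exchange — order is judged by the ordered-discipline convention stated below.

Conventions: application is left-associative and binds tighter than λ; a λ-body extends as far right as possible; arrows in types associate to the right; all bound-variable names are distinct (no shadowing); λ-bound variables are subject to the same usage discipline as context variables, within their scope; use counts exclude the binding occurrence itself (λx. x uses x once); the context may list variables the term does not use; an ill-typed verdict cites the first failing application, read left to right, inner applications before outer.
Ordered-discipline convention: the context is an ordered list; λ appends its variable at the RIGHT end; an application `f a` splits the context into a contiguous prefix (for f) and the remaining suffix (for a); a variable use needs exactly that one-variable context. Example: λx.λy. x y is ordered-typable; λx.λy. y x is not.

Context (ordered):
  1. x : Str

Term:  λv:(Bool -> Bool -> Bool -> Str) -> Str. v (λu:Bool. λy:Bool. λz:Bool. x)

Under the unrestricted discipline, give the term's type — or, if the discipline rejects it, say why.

term : ((Bool -> Bool -> Bool -> Str) -> Str) -> Str
use counts: x: 1, v (λ-bound): 1, u (λ-bound): 0, y (λ-bound): 0, z (λ-bound): 0
order of uses: v, x
typing: the term checks, with type ((Bool -> Bool -> Bool -> Str) -> Str) -> Str
all disciplines: ordered ✗ | linear ✗ | affine ✓ | relevant ✗ | unrestricted ✓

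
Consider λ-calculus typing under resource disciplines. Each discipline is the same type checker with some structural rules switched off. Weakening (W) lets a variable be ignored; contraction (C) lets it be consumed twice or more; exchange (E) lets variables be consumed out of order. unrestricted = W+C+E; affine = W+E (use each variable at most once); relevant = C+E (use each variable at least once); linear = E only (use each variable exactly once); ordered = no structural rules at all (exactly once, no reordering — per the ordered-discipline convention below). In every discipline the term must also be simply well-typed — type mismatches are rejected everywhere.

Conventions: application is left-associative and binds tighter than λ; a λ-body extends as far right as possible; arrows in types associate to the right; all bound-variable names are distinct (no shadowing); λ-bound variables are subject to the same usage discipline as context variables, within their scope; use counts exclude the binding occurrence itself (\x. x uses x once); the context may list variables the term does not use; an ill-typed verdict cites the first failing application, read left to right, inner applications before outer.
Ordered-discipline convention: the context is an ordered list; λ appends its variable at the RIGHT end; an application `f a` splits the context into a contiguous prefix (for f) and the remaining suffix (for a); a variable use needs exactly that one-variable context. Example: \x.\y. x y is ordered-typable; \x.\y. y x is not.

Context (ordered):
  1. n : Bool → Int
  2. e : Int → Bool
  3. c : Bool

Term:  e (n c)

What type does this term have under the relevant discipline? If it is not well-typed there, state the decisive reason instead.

term : Bool
variable uses: n ×1; e ×1; c ×1
left-to-right use order: e, n, c
typing: well-typed at Bool
across the five disciplines: ordered ✗; linear ✓; affine ✓; relevant ✓; unrestricted ✓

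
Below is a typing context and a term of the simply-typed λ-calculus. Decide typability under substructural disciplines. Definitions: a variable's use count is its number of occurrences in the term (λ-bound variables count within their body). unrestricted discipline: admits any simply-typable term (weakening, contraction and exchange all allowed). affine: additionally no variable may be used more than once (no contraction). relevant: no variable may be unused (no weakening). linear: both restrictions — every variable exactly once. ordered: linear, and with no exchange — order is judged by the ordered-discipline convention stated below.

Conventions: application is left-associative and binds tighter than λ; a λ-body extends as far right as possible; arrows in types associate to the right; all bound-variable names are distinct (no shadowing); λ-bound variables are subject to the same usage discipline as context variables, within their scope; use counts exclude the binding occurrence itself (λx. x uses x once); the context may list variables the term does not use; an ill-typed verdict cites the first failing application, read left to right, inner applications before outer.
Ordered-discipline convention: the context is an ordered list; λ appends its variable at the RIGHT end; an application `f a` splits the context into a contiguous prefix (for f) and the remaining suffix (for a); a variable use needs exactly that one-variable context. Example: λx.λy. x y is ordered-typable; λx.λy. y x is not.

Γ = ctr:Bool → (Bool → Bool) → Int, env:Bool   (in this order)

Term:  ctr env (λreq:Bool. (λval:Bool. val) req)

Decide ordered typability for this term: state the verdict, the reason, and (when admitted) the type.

yes — ctr, env, req, val: once each, no exchange needed; term : Int
variable uses: ctr: 1×, env: 1×, req (bound): 1×, val (bound): 1×
order of uses: ctr, env, val, req
typing: ✓ — Int
per-discipline verdicts: ordered ✓ | linear ✓ | affine ✓ | relevant ✓ | unrestricted ✓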